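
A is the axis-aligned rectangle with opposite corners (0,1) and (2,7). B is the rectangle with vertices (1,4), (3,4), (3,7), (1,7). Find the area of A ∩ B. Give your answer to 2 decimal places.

3.00

|A∩B|: x∈[1,2], y∈[4,7] → 1·3 = 3.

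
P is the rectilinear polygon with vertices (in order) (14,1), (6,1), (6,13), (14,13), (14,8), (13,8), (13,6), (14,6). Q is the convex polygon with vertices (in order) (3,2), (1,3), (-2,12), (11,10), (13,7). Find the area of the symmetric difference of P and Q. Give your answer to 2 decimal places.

117.15

|P| = 94, |Q| = 87.5, |P∩Q| = 32.1731.
|P △ Q| = |P| + |Q| − 2·|P∩Q| = 94 + 87.5 − 64.3462 = 117.15.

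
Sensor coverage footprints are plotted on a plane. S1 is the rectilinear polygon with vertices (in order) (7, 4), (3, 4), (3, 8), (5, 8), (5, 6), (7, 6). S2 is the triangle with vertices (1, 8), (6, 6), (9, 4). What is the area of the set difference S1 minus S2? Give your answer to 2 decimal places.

10.73

|S1| = 12, |S1∩S2| = 1.2667.
|S1 ∖ S2| = |S1| − |S1∩S2| = 12 − 1.2667 = 10.73.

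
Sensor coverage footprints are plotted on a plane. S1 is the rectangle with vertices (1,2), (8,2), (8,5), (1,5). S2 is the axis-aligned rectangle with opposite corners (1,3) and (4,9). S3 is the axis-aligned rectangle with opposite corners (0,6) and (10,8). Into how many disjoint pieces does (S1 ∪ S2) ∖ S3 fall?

(S1 ∪ S2) ∖ S3 splits into 2 disjoint pieces (area 24, area 3).

2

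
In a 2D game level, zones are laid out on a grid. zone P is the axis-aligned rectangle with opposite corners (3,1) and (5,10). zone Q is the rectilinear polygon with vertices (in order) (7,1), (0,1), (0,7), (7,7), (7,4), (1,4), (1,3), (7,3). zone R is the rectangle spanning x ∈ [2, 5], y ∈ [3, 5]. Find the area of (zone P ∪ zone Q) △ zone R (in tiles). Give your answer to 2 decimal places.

40.00

|zone P ∪ zone Q| = 44.
|(zone P ∪ zone Q) ∩ zone R| = 5.
|(zone P ∪ zone Q) △ zone R| = 44 + 6 − 10 = 40.00.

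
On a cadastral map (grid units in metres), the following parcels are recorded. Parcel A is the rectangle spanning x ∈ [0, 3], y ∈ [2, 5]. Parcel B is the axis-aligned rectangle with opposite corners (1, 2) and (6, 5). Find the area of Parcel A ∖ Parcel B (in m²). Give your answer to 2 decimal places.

|Parcel A∩Parcel B|: x∈[1,3], y∈[2,5] → 2·3 = 6.
|Parcel A| = 9.
|Parcel A ∖ Parcel B| = |Parcel A| − |Parcel A∩Parcel B| = 9 − 6 = 3.00.

3.00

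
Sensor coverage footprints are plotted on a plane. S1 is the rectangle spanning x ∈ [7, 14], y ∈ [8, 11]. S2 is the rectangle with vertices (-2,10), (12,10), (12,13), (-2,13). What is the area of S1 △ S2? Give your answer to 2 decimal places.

|S1∩S2|: x∈[7,12], y∈[10,11] → 5·1 = 5.
|S1 △ S2| = |S1| + |S2| − 2·|S1∩S2| = 21 + 42 − 10 = 53.00.

53.00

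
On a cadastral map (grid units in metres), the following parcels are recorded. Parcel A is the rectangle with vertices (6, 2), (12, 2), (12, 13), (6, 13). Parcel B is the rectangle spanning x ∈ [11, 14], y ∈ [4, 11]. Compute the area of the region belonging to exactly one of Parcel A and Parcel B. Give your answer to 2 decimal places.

|Parcel A∩Parcel B|: x∈[11,12], y∈[4,11] → 1·7 = 7.
|Parcel A △ Parcel B| = |Parcel A| + |Parcel B| − 2·|Parcel A∩Parcel B| = 66 + 21 − 14 = 73.00.

73.00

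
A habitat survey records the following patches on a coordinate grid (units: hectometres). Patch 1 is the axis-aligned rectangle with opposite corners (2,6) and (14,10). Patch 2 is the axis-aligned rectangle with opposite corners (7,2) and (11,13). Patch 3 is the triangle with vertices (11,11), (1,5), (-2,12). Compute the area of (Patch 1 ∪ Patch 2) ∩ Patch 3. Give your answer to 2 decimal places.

The region (Patch 1 ∪ Patch 2) ∩ Patch 3 is the polygon with vertices (2,6), (2,10), (7,10), (7,11.308), (11,11), (2.667,6).
By the shoelace formula its area is 19.78.

19.78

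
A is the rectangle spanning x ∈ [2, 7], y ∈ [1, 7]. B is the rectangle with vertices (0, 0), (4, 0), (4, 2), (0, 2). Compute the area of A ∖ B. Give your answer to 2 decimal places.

28.00

|A∩B|: x∈[2,4], y∈[1,2] → 2·1 = 2.
|A| = 30.
|A ∖ B| = |A| − |A∩B| = 30 − 2 = 28.00.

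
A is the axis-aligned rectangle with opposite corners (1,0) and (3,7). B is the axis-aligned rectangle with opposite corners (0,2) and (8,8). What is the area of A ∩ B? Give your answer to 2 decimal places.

|A∩B|: x∈[1,3], y∈[2,7] → 2·5 = 10.

10.00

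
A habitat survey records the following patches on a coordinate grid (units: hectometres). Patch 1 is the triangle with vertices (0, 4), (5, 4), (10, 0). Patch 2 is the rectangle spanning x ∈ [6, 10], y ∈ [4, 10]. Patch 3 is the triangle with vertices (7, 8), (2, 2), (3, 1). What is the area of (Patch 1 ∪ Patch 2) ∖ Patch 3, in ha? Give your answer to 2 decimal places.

32.12

|Patch 1 ∪ Patch 2| = 34.
|(Patch 1 ∪ Patch 2) ∩ Patch 3| = 1.8763.
|(Patch 1 ∪ Patch 2) ∖ Patch 3| = 34 − 1.8763 = 32.12.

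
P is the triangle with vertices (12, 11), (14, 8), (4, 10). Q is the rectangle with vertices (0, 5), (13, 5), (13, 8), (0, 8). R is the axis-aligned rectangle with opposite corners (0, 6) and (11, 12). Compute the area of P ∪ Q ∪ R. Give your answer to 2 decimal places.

88.04

By inclusion–exclusion:
Individual areas: |P| = 13, |Q| = 39, |R| = 66.
|P∩Q| = 0.
|P∩R| = 7.9625.
|Q∩R|: x∈[0,11], y∈[6,8] → 11·2 = 22.
|P∩Q∩R| = 0.
|P ∪ Q ∪ R| = 118 − 29.9625 + 0 = 88.04.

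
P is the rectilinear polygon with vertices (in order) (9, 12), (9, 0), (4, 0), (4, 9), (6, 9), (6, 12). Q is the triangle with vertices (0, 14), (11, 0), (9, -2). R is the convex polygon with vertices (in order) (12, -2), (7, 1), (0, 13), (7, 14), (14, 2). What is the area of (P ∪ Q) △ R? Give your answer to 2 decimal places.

|P ∪ Q| = 63.7109.
|(P ∪ Q) ∩ R| = 49.371.
|(P ∪ Q) △ R| = 63.7109 + 104 − 98.7419 = 68.97.

68.97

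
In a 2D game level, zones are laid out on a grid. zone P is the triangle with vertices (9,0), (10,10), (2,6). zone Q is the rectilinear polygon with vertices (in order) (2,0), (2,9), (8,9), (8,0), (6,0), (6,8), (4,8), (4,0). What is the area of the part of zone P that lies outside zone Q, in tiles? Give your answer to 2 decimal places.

|zone P| = 38, |zone P∩zone Q| = 16.2857.
|zone P ∖ zone Q| = |zone P| − |zone P∩zone Q| = 38 − 16.2857 = 21.71.

21.71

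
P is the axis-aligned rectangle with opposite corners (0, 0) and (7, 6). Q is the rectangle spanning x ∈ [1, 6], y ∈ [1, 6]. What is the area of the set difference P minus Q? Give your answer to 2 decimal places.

|P∩Q|: x∈[1,6], y∈[1,6] → 5·5 = 25.
|P| = 42.
|P ∖ Q| = |P| − |P∩Q| = 42 − 25 = 17.00.

17.00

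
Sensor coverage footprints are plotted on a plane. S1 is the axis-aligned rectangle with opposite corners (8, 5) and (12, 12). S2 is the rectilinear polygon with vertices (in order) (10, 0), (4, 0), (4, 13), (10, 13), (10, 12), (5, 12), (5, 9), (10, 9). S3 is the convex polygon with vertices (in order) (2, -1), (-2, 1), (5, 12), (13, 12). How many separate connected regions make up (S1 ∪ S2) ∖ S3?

(S1 ∪ S2) ∖ S3 splits into 2 disjoint pieces (area 38.7273, area 6.7857).

2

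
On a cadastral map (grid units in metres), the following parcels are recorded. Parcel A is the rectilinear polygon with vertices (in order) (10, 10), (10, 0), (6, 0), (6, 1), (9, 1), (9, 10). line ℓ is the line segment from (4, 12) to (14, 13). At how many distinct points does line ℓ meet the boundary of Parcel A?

0

The segment lies entirely outside Parcel A and never meets its boundary.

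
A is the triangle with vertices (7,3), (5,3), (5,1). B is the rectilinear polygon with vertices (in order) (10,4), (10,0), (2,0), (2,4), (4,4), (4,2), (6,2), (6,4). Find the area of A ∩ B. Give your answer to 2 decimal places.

1.00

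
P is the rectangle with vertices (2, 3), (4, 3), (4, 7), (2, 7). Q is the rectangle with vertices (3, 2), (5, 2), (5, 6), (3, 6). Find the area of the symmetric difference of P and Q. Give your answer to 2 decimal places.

|P∩Q|: x∈[3,4], y∈[3,6] → 1·3 = 3.
|P △ Q| = |P| + |Q| − 2·|P∩Q| = 8 + 8 − 6 = 10.00.

10.00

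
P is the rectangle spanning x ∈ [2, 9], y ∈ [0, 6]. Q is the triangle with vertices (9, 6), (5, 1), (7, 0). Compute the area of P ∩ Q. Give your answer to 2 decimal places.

The intersection is the polygon with vertices (5,1), (9,6), (7,0).
By the shoelace formula its area is 7.00.

7.00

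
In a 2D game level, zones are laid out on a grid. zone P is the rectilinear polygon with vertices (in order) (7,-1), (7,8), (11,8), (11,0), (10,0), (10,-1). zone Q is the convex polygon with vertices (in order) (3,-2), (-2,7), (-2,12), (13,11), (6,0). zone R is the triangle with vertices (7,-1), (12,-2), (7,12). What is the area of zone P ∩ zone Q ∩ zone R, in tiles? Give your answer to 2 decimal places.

The intersection is the polygon with vertices (8.429,8), (9.386,5.32), (7,1.571), (7,8).
By the shoelace formula its area is 9.58.

9.58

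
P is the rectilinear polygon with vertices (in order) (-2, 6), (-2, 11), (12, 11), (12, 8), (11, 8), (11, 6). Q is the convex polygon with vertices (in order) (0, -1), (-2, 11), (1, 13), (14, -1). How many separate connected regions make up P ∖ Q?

P ∖ Q splits into 2 disjoint pieces (area 2.0833, area 32.1071).

2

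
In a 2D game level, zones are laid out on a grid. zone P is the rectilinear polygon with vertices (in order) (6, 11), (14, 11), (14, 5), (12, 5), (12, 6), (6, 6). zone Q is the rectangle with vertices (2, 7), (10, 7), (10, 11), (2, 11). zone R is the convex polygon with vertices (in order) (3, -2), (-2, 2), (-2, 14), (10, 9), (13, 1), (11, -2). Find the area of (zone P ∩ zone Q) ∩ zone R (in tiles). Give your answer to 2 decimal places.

11.33

The region (zone P ∩ zone Q) ∩ zone R is the polygon with vertices (10,7), (6,7), (6,10.667), (10,9).
By the shoelace formula its area is 11.33.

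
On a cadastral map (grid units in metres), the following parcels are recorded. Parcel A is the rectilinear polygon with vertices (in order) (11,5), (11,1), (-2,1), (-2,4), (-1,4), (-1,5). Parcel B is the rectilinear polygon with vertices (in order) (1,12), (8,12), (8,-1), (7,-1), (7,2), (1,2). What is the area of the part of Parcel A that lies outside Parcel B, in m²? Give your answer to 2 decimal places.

29.00

|Parcel A| = 51, |Parcel A∩Parcel B| = 22.
|Parcel A ∖ Parcel B| = |Parcel A| − |Parcel A∩Parcel B| = 51 − 22 = 29.00.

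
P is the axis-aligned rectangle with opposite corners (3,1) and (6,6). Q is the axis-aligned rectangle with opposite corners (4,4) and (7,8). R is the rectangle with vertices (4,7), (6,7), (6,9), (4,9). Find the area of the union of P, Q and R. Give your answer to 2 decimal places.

By inclusion–exclusion:
Individual areas: |P| = 15, |Q| = 12, |R| = 4.
|P∩Q|: x∈[4,6], y∈[4,6] → 2·2 = 4.
|P∩R| = 0 (no overlap).
|Q∩R|: x∈[4,6], y∈[7,8] → 2·1 = 2.
|P∩Q∩R| = 0.
|P ∪ Q ∪ R| = 31 − 6 + 0 = 25.00.

25.00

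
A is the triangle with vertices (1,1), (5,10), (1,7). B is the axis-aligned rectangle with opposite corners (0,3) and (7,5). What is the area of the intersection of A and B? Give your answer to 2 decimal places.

The intersection is the polygon with vertices (1.889,3), (1,3), (1,5), (2.778,5).
By the shoelace formula its area is 2.67.

2.67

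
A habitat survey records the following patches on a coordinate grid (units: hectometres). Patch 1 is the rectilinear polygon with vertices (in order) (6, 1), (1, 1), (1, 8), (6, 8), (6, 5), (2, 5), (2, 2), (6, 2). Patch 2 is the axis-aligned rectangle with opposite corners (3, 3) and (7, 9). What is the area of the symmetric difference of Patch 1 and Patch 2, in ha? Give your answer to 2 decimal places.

|Patch 1| = 23, |Patch 2| = 24, |Patch 1∩Patch 2| = 9.
|Patch 1 △ Patch 2| = |Patch 1| + |Patch 2| − 2·|Patch 1∩Patch 2| = 23 + 24 − 18 = 29.00.

29.00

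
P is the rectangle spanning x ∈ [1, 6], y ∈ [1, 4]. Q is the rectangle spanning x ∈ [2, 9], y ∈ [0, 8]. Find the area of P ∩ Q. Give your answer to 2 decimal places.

|P∩Q|: x∈[2,6], y∈[1,4] → 4·3 = 12.

12.00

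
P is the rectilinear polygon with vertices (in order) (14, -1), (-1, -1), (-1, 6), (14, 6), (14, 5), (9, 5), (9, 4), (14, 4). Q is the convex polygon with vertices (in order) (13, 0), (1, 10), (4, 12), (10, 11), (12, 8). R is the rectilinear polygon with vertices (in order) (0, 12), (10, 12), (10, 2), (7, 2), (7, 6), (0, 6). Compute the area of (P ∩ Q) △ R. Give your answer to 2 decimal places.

|P ∩ Q| = 15.9125.
|(P ∩ Q) ∩ R| = 5.75.
|(P ∩ Q) △ R| = 15.9125 + 72 − 11.5 = 76.41.

76.41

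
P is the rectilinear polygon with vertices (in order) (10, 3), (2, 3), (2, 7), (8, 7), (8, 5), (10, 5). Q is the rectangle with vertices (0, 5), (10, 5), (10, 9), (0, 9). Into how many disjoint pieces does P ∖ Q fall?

1

P ∖ Q is a single connected region.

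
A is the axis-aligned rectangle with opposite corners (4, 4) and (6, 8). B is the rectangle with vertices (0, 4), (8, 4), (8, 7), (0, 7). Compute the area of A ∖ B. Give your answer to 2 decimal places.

|A∩B|: x∈[4,6], y∈[4,7] → 2·3 = 6.
|A| = 8.
|A ∖ B| = |A| − |A∩B| = 8 − 6 = 2.00.

2.00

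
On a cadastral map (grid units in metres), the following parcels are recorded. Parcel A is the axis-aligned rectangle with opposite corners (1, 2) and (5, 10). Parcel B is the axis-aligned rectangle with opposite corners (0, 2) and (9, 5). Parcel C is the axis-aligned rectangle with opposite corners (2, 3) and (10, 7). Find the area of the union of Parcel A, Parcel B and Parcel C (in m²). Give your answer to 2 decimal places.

59.00

By inclusion–exclusion:
Individual areas: |Parcel A| = 32, |Parcel B| = 27, |Parcel C| = 32.
|Parcel A∩Parcel B|: x∈[1,5], y∈[2,5] → 4·3 = 12.
|Parcel A∩Parcel C|: x∈[2,5], y∈[3,7] → 3·4 = 12.
|Parcel B∩Parcel C|: x∈[2,9], y∈[3,5] → 7·2 = 14.
|Parcel A∩Parcel B∩Parcel C| = 6.
|Parcel A ∪ Parcel B ∪ Parcel C| = 91 − 38 + 6 = 59.00.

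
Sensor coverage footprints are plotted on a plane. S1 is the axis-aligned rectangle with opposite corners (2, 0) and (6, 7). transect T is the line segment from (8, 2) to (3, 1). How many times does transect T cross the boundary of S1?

The segment meets the boundary at (6,1.6).

1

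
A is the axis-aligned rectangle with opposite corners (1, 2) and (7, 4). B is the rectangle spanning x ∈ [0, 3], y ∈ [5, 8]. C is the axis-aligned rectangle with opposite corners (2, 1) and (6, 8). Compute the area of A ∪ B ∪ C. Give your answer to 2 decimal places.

38.00

By inclusion–exclusion:
Individual areas: |A| = 12, |B| = 9, |C| = 28.
|A∩B| = 0 (no overlap).
|A∩C|: x∈[2,6], y∈[2,4] → 4·2 = 8.
|B∩C|: x∈[2,3], y∈[5,8] → 1·3 = 3.
|A∩B∩C| = 0.
|A ∪ B ∪ C| = 49 − 11 + 0 = 38.00.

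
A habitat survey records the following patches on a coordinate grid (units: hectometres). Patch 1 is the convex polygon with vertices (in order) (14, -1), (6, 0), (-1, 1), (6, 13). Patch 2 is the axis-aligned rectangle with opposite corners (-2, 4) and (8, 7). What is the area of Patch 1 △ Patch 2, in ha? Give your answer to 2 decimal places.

|Patch 1| = 97.5, |Patch 2| = 30, |Patch 1∩Patch 2| = 19.125.
|Patch 1 △ Patch 2| = |Patch 1| + |Patch 2| − 2·|Patch 1∩Patch 2| = 97.5 + 30 − 38.25 = 89.25.

89.25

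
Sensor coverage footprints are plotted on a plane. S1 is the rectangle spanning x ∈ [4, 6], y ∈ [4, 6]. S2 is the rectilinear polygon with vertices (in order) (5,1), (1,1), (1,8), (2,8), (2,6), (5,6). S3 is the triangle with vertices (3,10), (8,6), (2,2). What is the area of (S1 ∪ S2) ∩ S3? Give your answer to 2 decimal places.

9.67

The region (S1 ∪ S2) ∩ S3 is the polygon with vertices (6,4.667), (5,4), (2,2), (2.5,6), (4,6), (5,6), (6,6).
By the shoelace formula its area is 9.67.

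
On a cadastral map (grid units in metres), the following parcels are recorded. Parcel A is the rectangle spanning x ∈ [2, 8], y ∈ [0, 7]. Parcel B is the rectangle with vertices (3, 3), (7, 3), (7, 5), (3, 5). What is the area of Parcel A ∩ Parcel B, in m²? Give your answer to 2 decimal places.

8.00

|Parcel A∩Parcel B|: x∈[3,7], y∈[3,5] → 4·2 = 8.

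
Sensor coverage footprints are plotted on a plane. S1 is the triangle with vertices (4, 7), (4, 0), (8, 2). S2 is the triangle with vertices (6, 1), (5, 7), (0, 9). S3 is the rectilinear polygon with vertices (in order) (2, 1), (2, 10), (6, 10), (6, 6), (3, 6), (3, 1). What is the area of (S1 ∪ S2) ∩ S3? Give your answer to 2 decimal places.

The region (S1 ∪ S2) ∩ S3 is the polygon with vertices (2,6.333), (2,8.2), (5,7), (5.167,6), (3,6), (3,5).
By the shoelace formula its area is 5.22.

5.22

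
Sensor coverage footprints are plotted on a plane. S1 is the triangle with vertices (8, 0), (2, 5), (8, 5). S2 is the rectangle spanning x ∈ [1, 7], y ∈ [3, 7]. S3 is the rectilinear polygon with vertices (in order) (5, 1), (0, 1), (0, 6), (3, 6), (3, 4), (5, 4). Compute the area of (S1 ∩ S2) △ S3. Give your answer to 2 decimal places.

|S1 ∩ S2| = 7.6.
|(S1 ∩ S2) ∩ S3| = 1.6167.
|(S1 ∩ S2) △ S3| = 7.6 + 21 − 3.2333 = 25.37.

25.37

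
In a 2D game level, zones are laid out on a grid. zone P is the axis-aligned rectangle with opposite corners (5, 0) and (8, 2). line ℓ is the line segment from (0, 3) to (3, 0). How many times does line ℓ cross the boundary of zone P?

The segment lies entirely outside zone P and never meets its boundary.

0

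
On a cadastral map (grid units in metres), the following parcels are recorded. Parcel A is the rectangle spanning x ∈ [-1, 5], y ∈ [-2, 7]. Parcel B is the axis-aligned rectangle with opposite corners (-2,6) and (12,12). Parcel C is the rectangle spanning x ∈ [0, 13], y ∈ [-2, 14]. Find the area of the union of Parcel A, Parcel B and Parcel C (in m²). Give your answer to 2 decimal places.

228.00

By inclusion–exclusion:
Individual areas: |Parcel A| = 54, |Parcel B| = 84, |Parcel C| = 208.
|Parcel A∩Parcel B|: x∈[-1,5], y∈[6,7] → 6·1 = 6.
|Parcel A∩Parcel C|: x∈[0,5], y∈[-2,7] → 5·9 = 45.
|Parcel B∩Parcel C|: x∈[0,12], y∈[6,12] → 12·6 = 72.
|Parcel A∩Parcel B∩Parcel C| = 5.
|Parcel A ∪ Parcel B ∪ Parcel C| = 346 − 123 + 5 = 228.00.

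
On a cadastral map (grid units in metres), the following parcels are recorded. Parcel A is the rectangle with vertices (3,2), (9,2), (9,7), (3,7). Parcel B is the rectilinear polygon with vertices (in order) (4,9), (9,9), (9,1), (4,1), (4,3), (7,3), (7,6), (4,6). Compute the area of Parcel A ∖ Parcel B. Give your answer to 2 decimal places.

14.00

|Parcel A| = 30, |Parcel A∩Parcel B| = 16.
|Parcel A ∖ Parcel B| = |Parcel A| − |Parcel A∩Parcel B| = 30 − 16 = 14.00.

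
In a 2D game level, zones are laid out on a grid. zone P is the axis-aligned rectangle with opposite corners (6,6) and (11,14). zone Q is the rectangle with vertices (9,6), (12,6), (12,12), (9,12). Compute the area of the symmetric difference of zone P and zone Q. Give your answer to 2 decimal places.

34.00

|zone P∩zone Q|: x∈[9,11], y∈[6,12] → 2·6 = 12.
|zone P △ zone Q| = |zone P| + |zone Q| − 2·|zone P∩zone Q| = 40 + 18 − 24 = 34.00.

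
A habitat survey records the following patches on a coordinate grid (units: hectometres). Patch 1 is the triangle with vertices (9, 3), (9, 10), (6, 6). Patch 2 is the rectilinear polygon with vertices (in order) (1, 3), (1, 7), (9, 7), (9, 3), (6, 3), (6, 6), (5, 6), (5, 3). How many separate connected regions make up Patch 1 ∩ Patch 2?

1

Patch 1 ∩ Patch 2 is a single connected region.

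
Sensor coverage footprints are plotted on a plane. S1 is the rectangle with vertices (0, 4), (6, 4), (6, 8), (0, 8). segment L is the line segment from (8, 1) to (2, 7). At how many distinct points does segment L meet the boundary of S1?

The segment meets the boundary at (5,4).

1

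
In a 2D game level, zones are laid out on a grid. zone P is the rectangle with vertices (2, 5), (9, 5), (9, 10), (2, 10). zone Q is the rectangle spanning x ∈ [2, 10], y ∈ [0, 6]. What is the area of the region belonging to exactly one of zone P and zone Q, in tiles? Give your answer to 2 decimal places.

69.00

|zone P∩zone Q|: x∈[2,9], y∈[5,6] → 7·1 = 7.
|zone P △ zone Q| = |zone P| + |zone Q| − 2·|zone P∩zone Q| = 35 + 48 − 14 = 69.00.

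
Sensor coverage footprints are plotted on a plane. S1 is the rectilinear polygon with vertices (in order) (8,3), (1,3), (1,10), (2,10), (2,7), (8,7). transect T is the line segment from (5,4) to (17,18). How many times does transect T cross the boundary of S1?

The segment meets the boundary at (7.571,7).

1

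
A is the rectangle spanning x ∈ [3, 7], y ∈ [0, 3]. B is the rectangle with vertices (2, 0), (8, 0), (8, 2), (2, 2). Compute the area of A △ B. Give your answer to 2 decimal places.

8.00

|A∩B|: x∈[3,7], y∈[0,2] → 4·2 = 8.
|A △ B| = |A| + |B| − 2·|A∩B| = 12 + 12 − 16 = 8.00.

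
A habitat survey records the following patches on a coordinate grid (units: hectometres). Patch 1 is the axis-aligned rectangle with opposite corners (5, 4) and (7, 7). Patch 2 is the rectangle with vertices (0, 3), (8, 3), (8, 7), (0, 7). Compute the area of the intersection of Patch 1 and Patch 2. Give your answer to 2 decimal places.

|Patch 1∩Patch 2|: x∈[5,7], y∈[4,7] → 2·3 = 6.

6.00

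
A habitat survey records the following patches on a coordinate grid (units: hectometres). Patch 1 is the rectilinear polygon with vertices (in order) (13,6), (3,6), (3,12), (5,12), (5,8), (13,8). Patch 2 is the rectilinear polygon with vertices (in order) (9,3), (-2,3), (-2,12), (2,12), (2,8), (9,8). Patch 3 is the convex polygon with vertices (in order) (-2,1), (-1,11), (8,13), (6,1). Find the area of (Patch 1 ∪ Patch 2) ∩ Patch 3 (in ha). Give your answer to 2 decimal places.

59.92

|Patch 1 ∪ Patch 2| = 87.
|(Patch 1 ∪ Patch 2) ∩ Patch 3| = 59.92.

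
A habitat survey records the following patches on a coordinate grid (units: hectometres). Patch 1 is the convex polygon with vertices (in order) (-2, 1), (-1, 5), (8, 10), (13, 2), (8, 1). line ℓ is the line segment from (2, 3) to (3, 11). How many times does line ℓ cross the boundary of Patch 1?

1

The segment meets the boundary at (2.493,6.94).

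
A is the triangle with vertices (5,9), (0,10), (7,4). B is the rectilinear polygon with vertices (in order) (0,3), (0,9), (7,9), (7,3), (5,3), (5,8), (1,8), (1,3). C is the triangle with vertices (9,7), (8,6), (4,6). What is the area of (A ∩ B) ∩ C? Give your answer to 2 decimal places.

0.35

The region (A ∩ B) ∩ C is the polygon with vertices (6.2,6), (5,6), (5,6.2), (6.037,6.407).
By the shoelace formula its area is 0.35.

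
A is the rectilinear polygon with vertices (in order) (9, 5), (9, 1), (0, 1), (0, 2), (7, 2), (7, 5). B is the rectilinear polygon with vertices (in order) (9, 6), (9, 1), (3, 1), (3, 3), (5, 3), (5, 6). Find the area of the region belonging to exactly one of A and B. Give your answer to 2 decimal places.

15.00

|A| = 15, |B| = 24, |A∩B| = 12.
|A △ B| = |A| + |B| − 2·|A∩B| = 15 + 24 − 24 = 15.00.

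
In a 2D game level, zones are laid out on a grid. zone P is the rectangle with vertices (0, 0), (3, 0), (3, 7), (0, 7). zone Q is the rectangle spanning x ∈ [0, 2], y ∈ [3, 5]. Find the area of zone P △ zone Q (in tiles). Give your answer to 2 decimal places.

|zone P∩zone Q|: x∈[0,2], y∈[3,5] → 2·2 = 4.
|zone P △ zone Q| = |zone P| + |zone Q| − 2·|zone P∩zone Q| = 21 + 4 − 8 = 17.00.

17.00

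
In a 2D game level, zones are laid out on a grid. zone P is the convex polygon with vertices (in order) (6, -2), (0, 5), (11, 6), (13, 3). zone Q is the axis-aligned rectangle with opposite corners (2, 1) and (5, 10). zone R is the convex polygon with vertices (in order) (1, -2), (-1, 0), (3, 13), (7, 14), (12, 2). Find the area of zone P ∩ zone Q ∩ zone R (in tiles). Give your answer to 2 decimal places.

11.76

The intersection is the polygon with vertices (2,5.182), (5,5.455), (5,1), (3.429,1), (2,2.667).
By the shoelace formula its area is 11.76.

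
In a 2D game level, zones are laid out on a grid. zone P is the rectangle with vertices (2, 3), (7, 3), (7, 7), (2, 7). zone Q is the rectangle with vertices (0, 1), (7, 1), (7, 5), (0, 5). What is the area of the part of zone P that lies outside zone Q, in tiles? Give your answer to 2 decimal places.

|zone P∩zone Q|: x∈[2,7], y∈[3,5] → 5·2 = 10.
|zone P| = 20.
|zone P ∖ zone Q| = |zone P| − |zone P∩zone Q| = 20 − 10 = 10.00.

10.00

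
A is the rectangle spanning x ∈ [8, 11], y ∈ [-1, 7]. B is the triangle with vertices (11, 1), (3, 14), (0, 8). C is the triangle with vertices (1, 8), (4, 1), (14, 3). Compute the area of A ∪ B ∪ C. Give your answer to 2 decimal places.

By inclusion–exclusion:
Individual areas: |A| = 24, |B| = 43.5, |C| = 38.
|A∩B| = 4.4489.
|A∩C| = 7.8923.
|B∩C| = 14.1874.
|A∩B∩C| = 3.6844.
|A ∪ B ∪ C| = 105.5 − 26.5286 + 3.6844 = 82.66.

82.66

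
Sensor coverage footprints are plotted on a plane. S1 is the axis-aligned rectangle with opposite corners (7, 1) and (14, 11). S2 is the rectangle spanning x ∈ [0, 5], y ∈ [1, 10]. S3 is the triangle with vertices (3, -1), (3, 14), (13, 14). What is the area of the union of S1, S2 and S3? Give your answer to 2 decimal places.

By inclusion–exclusion:
Individual areas: |S1| = 70, |S2| = 45, |S3| = 75.
|S1∩S2| = 0 (no overlap).
|S1∩S3| = 12.
|S2∩S3| = 17.6667.
|S1∩S2∩S3| = 0.
|S1 ∪ S2 ∪ S3| = 190 − 29.6667 + 0 = 160.33.

160.33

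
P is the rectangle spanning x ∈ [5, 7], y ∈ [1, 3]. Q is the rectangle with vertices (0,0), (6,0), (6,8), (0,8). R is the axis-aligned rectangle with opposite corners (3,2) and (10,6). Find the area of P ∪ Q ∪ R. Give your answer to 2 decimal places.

By inclusion–exclusion:
Individual areas: |P| = 4, |Q| = 48, |R| = 28.
|P∩Q|: x∈[5,6], y∈[1,3] → 1·2 = 2.
|P∩R|: x∈[5,7], y∈[2,3] → 2·1 = 2.
|Q∩R|: x∈[3,6], y∈[2,6] → 3·4 = 12.
|P∩Q∩R| = 1.
|P ∪ Q ∪ R| = 80 − 16 + 1 = 65.00.

65.00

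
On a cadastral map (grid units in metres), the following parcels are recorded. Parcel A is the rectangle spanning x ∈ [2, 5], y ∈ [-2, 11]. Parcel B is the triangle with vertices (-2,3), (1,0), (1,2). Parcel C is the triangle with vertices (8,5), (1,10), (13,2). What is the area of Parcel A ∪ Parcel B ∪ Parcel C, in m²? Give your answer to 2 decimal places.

By inclusion–exclusion:
Individual areas: |Parcel A| = 39, |Parcel B| = 3, |Parcel C| = 2.
|Parcel A∩Parcel B| = 0.
|Parcel A∩Parcel C| = 0.3571.
|Parcel B∩Parcel C| = 0.
|Parcel A∩Parcel B∩Parcel C| = 0.
|Parcel A ∪ Parcel B ∪ Parcel C| = 44 − 0.3571 + 0 = 43.64.

43.64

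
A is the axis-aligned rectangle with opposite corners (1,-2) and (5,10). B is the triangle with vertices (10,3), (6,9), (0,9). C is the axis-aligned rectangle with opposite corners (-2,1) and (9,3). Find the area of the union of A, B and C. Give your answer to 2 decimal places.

By inclusion–exclusion:
Individual areas: |A| = 48, |B| = 18, |C| = 22.
|A∩B| = 7.2.
|A∩C|: x∈[1,5], y∈[1,3] → 4·2 = 8.
|B∩C| = 0.
|A∩B∩C| = 0.
|A ∪ B ∪ C| = 88 − 15.2 + 0 = 72.80.

72.80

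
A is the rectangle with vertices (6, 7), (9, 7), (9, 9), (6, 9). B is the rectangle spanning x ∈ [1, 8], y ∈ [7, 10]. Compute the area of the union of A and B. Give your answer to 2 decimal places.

23.00

By inclusion–exclusion:
Individual areas: |A| = 6, |B| = 21.
|A∩B|: x∈[6,8], y∈[7,9] → 2·2 = 4.
|A ∪ B| = 27 − 4 = 23.00.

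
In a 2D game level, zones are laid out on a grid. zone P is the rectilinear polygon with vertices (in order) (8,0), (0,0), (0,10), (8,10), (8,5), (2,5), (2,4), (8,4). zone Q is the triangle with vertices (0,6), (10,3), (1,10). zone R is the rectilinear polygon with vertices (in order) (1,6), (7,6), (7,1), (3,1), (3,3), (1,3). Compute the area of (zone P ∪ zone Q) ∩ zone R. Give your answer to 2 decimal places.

23.00

The region (zone P ∪ zone Q) ∩ zone R has outer boundary with vertices (7,6), (7,1), (3,1), (3,3), (1,3), (1,6) (shoelace area 26.00).
It has a hole with vertices (2,4), (6.667,4), (3.333,5), (2,5) (area 3.00).
Net area = 26.00 − 3.00 = 23.00.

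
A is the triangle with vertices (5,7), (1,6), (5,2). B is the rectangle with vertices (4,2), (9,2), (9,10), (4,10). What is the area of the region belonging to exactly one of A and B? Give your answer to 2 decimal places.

|A| = 10, |B| = 40, |A∩B| = 4.375.
|A △ B| = |A| + |B| − 2·|A∩B| = 10 + 40 − 8.75 = 41.25.

41.25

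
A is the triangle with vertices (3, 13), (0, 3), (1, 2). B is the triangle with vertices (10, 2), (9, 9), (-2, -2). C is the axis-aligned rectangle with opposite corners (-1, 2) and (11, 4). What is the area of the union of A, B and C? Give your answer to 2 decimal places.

59.07

By inclusion–exclusion:
Individual areas: |A| = 6.5, |B| = 44, |C| = 24.
|A∩B| = 0.
|A∩C| = 1.7136.
|B∩C| = 13.7143.
|A∩B∩C| = 0.
|A ∪ B ∪ C| = 74.5 − 15.4279 + 0 = 59.07.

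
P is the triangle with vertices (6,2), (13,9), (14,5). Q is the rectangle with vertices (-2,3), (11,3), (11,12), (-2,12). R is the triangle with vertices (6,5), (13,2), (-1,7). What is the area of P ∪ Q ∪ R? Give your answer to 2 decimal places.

127.75

By inclusion–exclusion:
Individual areas: |P| = 17.5, |Q| = 117, |R| = 3.5.
|P∩Q| = 6.9792.
|P∩R| = 0.4843.
|Q∩R| = 3.2667.
|P∩Q∩R| = 0.4843.
|P ∪ Q ∪ R| = 138 − 10.7302 + 0.4843 = 127.75.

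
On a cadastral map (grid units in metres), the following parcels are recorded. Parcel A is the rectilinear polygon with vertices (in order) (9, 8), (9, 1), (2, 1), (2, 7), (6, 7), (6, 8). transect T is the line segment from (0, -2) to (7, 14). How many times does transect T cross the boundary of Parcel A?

2

The segment meets the boundary at (3.938,7), (2,2.571).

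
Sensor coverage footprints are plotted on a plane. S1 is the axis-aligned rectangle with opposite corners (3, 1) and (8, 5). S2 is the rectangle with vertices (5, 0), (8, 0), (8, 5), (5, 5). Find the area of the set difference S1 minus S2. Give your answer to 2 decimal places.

8.00

|S1∩S2|: x∈[5,8], y∈[1,5] → 3·4 = 12.
|S1| = 20.
|S1 ∖ S2| = |S1| − |S1∩S2| = 20 − 12 = 8.00.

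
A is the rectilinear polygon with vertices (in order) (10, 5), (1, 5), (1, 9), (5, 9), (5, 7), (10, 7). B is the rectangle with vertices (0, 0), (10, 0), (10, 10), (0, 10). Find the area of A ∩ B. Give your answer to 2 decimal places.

26.00

The intersection is the polygon with vertices (1,5), (1,9), (5,9), (5,7), (10,7), (10,5).
By the shoelace formula its area is 26.00.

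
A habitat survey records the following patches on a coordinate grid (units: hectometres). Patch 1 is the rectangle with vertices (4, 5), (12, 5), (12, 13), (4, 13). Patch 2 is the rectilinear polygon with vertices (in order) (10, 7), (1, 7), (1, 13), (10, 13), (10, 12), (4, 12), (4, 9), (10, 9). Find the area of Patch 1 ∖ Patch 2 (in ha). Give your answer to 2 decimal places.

46.00

|Patch 1| = 64, |Patch 1∩Patch 2| = 18.
|Patch 1 ∖ Patch 2| = |Patch 1| − |Patch 1∩Patch 2| = 64 − 18 = 46.00.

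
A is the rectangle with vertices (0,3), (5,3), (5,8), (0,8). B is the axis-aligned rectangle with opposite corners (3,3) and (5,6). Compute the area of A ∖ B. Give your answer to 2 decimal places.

|A∩B|: x∈[3,5], y∈[3,6] → 2·3 = 6.
|A| = 25.
|A ∖ B| = |A| − |A∩B| = 25 − 6 = 19.00.

19.00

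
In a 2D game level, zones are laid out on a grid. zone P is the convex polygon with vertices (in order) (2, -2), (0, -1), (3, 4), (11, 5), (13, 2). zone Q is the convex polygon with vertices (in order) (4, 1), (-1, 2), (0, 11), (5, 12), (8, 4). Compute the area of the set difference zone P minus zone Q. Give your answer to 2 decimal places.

|zone P| = 50.5, |zone P∩zone Q| = 12.4925.
|zone P ∖ zone Q| = |zone P| − |zone P∩zone Q| = 50.5 − 12.4925 = 38.01.

38.01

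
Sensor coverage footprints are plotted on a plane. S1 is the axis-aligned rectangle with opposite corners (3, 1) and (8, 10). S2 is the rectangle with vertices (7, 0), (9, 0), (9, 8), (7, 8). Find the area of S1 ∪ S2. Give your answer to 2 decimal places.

By inclusion–exclusion:
Individual areas: |S1| = 45, |S2| = 16.
|S1∩S2|: x∈[7,8], y∈[1,8] → 1·7 = 7.
|S1 ∪ S2| = 61 − 7 = 54.00.

54.00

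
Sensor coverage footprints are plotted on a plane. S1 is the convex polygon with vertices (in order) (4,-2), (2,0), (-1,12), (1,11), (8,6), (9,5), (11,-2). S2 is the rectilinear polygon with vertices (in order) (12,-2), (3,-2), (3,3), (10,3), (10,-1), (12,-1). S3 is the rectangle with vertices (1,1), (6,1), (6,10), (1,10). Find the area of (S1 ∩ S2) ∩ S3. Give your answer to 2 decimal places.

The region (S1 ∩ S2) ∩ S3 is the polygon with vertices (3,3), (6,3), (6,1), (3,1).
By the shoelace formula its area is 6.00.

6.00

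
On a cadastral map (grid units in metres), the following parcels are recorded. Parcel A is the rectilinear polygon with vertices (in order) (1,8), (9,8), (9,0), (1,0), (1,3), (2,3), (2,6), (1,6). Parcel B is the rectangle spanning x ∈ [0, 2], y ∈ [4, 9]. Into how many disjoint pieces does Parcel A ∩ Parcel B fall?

Parcel A ∩ Parcel B is a single connected region.

1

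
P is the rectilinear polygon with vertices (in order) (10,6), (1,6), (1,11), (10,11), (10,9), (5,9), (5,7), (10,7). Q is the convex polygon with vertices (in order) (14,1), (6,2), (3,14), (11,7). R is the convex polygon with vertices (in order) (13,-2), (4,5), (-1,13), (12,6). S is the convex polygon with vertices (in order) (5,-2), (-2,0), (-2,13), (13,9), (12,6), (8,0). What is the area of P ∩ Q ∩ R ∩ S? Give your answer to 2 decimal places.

The intersection is the polygon with vertices (6.429,9), (5,9), (5,7), (10,7), (10,6), (5,6), (3.911,10.356).
By the shoelace formula its area is 7.60.

7.60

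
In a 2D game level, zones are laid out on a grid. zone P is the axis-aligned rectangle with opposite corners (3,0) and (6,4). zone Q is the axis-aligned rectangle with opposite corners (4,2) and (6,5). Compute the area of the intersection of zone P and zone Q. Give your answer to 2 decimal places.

4.00

|zone P∩zone Q|: x∈[4,6], y∈[2,4] → 2·2 = 4.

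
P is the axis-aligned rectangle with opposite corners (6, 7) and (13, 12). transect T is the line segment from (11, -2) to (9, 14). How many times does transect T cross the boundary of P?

2

The segment meets the boundary at (9.25,12), (9.875,7).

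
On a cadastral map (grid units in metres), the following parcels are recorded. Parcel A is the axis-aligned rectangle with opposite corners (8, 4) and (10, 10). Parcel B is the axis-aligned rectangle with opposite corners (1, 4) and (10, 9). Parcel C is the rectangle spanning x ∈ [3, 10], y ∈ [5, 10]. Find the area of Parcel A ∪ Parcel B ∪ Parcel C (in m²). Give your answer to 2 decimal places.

52.00

By inclusion–exclusion:
Individual areas: |Parcel A| = 12, |Parcel B| = 45, |Parcel C| = 35.
|Parcel A∩Parcel B|: x∈[8,10], y∈[4,9] → 2·5 = 10.
|Parcel A∩Parcel C|: x∈[8,10], y∈[5,10] → 2·5 = 10.
|Parcel B∩Parcel C|: x∈[3,10], y∈[5,9] → 7·4 = 28.
|Parcel A∩Parcel B∩Parcel C| = 8.
|Parcel A ∪ Parcel B ∪ Parcel C| = 92 − 48 + 8 = 52.00.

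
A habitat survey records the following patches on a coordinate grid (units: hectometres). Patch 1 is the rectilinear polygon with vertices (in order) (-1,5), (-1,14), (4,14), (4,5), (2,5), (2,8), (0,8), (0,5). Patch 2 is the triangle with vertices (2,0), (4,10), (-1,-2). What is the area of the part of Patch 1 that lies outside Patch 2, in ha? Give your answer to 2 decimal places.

36.30

|Patch 1| = 39, |Patch 1∩Patch 2| = 2.7.
|Patch 1 ∖ Patch 2| = |Patch 1| − |Patch 1∩Patch 2| = 39 − 2.7 = 36.30.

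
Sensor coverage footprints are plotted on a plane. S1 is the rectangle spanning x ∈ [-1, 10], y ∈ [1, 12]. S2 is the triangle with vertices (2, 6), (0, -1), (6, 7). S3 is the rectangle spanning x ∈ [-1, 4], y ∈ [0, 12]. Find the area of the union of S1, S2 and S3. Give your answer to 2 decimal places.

By inclusion–exclusion:
Individual areas: |S1| = 121, |S2| = 13, |S3| = 60.
|S1∩S2| = 12.0714.
|S1∩S3|: x∈[-1,4], y∈[1,12] → 5·11 = 55.
|S2∩S3| = 10.6012.
|S1∩S2∩S3| = 9.9048.
|S1 ∪ S2 ∪ S3| = 194 − 77.6726 + 9.9048 = 126.23.

126.23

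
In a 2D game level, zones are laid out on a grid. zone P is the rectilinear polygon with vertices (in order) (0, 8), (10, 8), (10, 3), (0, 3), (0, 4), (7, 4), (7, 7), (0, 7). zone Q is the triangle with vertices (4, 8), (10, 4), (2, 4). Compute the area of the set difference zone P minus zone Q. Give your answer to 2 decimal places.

|zone P| = 29, |zone P∩zone Q| = 4.
|zone P ∖ zone Q| = |zone P| − |zone P∩zone Q| = 29 − 4 = 25.00.

25.00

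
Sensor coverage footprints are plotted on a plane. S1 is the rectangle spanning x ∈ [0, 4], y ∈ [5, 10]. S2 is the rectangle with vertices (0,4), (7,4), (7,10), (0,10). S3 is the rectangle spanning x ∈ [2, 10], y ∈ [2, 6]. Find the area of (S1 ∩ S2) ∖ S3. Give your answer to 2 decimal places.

18.00

|S1 ∩ S2| = 20.
|(S1 ∩ S2) ∩ S3| = 2.
|(S1 ∩ S2) ∖ S3| = 20 − 2 = 18.00.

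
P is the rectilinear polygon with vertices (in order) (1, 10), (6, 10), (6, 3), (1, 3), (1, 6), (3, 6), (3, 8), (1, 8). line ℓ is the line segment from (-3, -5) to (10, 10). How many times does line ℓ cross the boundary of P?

The segment meets the boundary at (6,5.385), (3.933,3).

2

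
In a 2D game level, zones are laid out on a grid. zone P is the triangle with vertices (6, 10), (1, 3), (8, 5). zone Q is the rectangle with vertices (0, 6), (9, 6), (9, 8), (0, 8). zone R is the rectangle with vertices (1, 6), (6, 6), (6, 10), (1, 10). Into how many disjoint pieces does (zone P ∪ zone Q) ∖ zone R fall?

2

(zone P ∪ zone Q) ∖ zone R splits into 2 disjoint pieces (area 17.3857, area 2).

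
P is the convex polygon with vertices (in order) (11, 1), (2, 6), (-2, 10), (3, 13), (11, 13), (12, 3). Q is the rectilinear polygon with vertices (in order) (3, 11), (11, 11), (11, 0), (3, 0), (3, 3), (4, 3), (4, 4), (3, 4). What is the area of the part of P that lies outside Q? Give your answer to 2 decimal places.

41.78

|P| = 104, |P∩Q| = 62.2222.
|P ∖ Q| = |P| − |P∩Q| = 104 − 62.2222 = 41.78.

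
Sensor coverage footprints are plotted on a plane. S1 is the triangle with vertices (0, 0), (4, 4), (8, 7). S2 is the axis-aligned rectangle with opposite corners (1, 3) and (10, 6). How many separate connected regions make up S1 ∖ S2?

2

S1 ∖ S2 splits into 2 disjoint pieces (area 0.6429, area 0.0952).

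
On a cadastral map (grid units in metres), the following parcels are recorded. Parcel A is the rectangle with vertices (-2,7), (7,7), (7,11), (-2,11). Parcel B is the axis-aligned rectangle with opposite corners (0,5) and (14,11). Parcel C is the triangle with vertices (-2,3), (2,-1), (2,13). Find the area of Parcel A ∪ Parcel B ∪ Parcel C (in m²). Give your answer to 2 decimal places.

109.60

By inclusion–exclusion:
Individual areas: |Parcel A| = 36, |Parcel B| = 84, |Parcel C| = 28.
|Parcel A∩Parcel B|: x∈[0,7], y∈[7,11] → 7·4 = 28.
|Parcel A∩Parcel C| = 6.4.
|Parcel B∩Parcel C| = 10.2.
|Parcel A∩Parcel B∩Parcel C| = 6.2.
|Parcel A ∪ Parcel B ∪ Parcel C| = 148 − 44.6 + 6.2 = 109.60.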